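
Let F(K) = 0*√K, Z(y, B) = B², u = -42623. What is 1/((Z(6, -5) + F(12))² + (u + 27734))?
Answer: -1/14264 ≈ -7.0107e-5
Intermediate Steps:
F(K) = 0
1/((Z(6, -5) + F(12))² + (u + 27734)) = 1/(((-5)² + 0)² + (-42623 + 27734)) = 1/((25 + 0)² - 14889) = 1/(25² - 14889) = 1/(625 - 14889) = 1/(-14264) = -1/14264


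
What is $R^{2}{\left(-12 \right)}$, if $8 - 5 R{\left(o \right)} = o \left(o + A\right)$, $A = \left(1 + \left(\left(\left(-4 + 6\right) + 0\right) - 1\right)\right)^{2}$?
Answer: $\frac{7744}{25} \approx 309.76$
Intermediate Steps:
$A = 4$ ($A = \left(1 + \left(\left(2 + 0\right) - 1\right)\right)^{2} = \left(1 + \left(2 - 1\right)\right)^{2} = \left(1 + 1\right)^{2} = 2^{2} = 4$)
$R{\left(o \right)} = \frac{8}{5} - \frac{o \left(4 + o\right)}{5}$ ($R{\left(o \right)} = \frac{8}{5} - \frac{o \left(o + 4\right)}{5} = \frac{8}{5} - \frac{o \left(4 + o\right)}{5}$)
$R^{2}{\left(-12 \right)} = \left(\frac{8}{5} - - \frac{48}{5} - \frac{\left(-12\right)^{2}}{5}\right)^{2} = \left(\frac{8}{5} + \frac{48}{5} - \frac{144}{5}\right)^{2} = \left(- \frac{88}{5}\right)^{2} = \frac{7744}{25}$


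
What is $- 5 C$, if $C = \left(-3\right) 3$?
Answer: $45$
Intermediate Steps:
$C = -9$
$- 5 C = \left(-5\right) \left(-9\right) = 45$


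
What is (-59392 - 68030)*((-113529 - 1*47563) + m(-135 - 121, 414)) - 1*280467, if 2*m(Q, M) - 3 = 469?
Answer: 20496312765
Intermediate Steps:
m(Q, M) = 236 (m(Q, M) = 3/2 + (½)*469 = 3/2 + 469/2 = 236)
(-59392 - 68030)*((-113529 - 1*47563) + m(-135 - 121, 414)) - 1*280467 = (-59392 - 68030)*((-113529 - 1*47563) + 236) - 1*280467 = -127422*((-113529 - 47563) + 236) - 280467 = -127422*(-161092 + 236) - 280467 = -127422*(-160856) - 280467 = 20496593232 - 280467 = 20496312765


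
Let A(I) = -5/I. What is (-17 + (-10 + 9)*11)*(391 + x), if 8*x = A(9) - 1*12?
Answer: -196273/18 ≈ -10904.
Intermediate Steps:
x = -113/72 (x = (-5/9 - 1*12)/8 = (-5*⅑ - 12)/8 = (-5/9 - 12)/8 = (⅛)*(-113/9) = -113/72 ≈ -1.5694)
(-17 + (-10 + 9)*11)*(391 + x) = (-17 + (-10 + 9)*11)*(391 - 113/72) = (-17 - 1*11)*(28039/72) = (-17 - 11)*(28039/72) = -28*28039/72 = -196273/18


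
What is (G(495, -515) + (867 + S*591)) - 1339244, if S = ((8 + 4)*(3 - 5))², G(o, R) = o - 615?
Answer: -998081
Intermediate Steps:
G(o, R) = -615 + o
S = 576 (S = (12*(-2))² = (-24)² = 576)
(G(495, -515) + (867 + S*591)) - 1339244 = ((-615 + 495) + (867 + 576*591)) - 1339244 = (-120 + (867 + 340416)) - 1339244 = (-120 + 341283) - 1339244 = 341163 - 1339244 = -998081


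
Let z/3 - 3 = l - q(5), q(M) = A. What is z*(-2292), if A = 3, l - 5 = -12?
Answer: 48132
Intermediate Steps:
l = -7 (l = 5 - 12 = -7)
q(M) = 3
z = -21 (z = 9 + 3*(-7 - 1*3) = 9 + 3*(-7 - 3) = 9 + 3*(-10) = 9 - 30 = -21)
z*(-2292) = -21*(-2292) = 48132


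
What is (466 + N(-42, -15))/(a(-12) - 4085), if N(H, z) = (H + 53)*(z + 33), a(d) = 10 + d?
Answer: -664/4087 ≈ -0.16247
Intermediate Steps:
N(H, z) = (33 + z)*(53 + H) (N(H, z) = (53 + H)*(33 + z) = (33 + z)*(53 + H))
(466 + N(-42, -15))/(a(-12) - 4085) = (466 + (1749 + 33*(-42) + 53*(-15) - 42*(-15)))/((10 - 12) - 4085) = (466 + (1749 - 1386 - 795 + 630))/(-2 - 4085) = (466 + 198)/(-4087) = 664*(-1/4087) = -664/4087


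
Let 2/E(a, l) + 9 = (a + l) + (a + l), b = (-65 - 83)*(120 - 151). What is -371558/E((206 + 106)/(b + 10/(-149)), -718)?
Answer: 91748065835503/341801 ≈ 2.6843e+8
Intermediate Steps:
b = 4588 (b = -148*(-31) = 4588)
E(a, l) = 2/(-9 + 2*a + 2*l) (E(a, l) = 2/(-9 + ((a + l) + (a + l))) = 2/(-9 + (2*a + 2*l)) = 2/(-9 + 2*a + 2*l))
-371558/E((206 + 106)/(b + 10/(-149)), -718) = -(-268450655 + 371558*(206 + 106)/(4588 + 10/(-149))) = -(-268450655 + 115926096/(4588 + 10*(-1/149))) = -(-268450655 + 115926096/(4588 - 10/149)) = -371558/(2/(-9 + 2*(312/(683602/149)) - 1436)) = -371558/(2/(-9 + 2*(312*(149/683602)) - 1436)) = -371558/(2/(-9 + 2*(23244/341801) - 1436)) = -371558/(2/(-9 + 46488/341801 - 1436)) = -371558/(2/(-493855957/341801)) = -371558/(2*(-341801/493855957)) = -371558/(-683602/493855957) = -371558*(-493855957/683602) = 91748065835503/341801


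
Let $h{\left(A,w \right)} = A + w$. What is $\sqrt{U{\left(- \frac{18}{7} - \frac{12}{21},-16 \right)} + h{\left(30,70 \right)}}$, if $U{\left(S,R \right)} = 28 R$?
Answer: $2 i \sqrt{87} \approx 18.655 i$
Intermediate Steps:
$\sqrt{U{\left(- \frac{18}{7} - \frac{12}{21},-16 \right)} + h{\left(30,70 \right)}} = \sqrt{28 \left(-16\right) + \left(30 + 70\right)} = \sqrt{-448 + 100} = \sqrt{-348} = 2 i \sqrt{87}$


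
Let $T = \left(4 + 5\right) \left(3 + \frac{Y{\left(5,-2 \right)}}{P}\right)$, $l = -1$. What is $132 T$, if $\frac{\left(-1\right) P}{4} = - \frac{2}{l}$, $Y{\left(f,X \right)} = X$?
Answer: $3861$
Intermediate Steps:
$P = -8$ ($P = - 4 \left(- \frac{2}{-1}\right) = - 4 \left(\left(-2\right) \left(-1\right)\right) = \left(-4\right) 2 = -8$)
$T = \frac{117}{4}$ ($T = \left(4 + 5\right) \left(3 - \frac{2}{-8}\right) = 9 \left(3 - - \frac{1}{4}\right) = 9 \left(3 + \frac{1}{4}\right) = 9 \cdot \frac{13}{4} = \frac{117}{4} \approx 29.25$)
$132 T = 132 \cdot \frac{117}{4} = 3861$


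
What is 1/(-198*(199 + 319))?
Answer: -1/102564 ≈ -9.7500e-6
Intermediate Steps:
1/(-198*(199 + 319)) = 1/(-198*518) = 1/(-102564) = -1/102564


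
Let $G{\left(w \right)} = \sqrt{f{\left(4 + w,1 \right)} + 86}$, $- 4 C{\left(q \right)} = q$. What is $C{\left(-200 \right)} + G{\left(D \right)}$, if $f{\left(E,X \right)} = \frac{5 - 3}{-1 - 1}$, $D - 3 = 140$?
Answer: $50 + \sqrt{85} \approx 59.22$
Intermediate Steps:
$D = 143$ ($D = 3 + 140 = 143$)
$C{\left(q \right)} = - \frac{q}{4}$
$f{\left(E,X \right)} = -1$ ($f{\left(E,X \right)} = \frac{2}{-2} = 2 \left(- \frac{1}{2}\right) = -1$)
$G{\left(w \right)} = \sqrt{85}$ ($G{\left(w \right)} = \sqrt{-1 + 86} = \sqrt{85}$)
$C{\left(-200 \right)} + G{\left(D \right)} = \left(- \frac{1}{4}\right) \left(-200\right) + \sqrt{85} = 50 + \sqrt{85}$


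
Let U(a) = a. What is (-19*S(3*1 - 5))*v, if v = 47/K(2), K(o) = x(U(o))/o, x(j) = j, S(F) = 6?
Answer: -5358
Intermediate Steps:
K(o) = 1 (K(o) = o/o = 1)
v = 47 (v = 47/1 = 47*1 = 47)
(-19*S(3*1 - 5))*v = -19*6*47 = -114*47 = -5358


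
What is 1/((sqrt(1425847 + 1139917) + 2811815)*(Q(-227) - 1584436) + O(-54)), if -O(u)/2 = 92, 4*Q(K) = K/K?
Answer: -71282243337124/317572285389302406349888525 + 50701944*sqrt(641441)/317572285389302406349888525 ≈ -2.2433e-13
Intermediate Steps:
Q(K) = 1/4 (Q(K) = (K/K)/4 = (1/4)*1 = 1/4)
O(u) = -184 (O(u) = -2*92 = -184)
1/((sqrt(1425847 + 1139917) + 2811815)*(Q(-227) - 1584436) + O(-54)) = 1/((sqrt(1425847 + 1139917) + 2811815)*(1/4 - 1584436) - 184) = 1/((sqrt(2565764) + 2811815)*(-6337743/4) - 184) = 1/((2*sqrt(641441) + 2811815)*(-6337743/4) - 184) = 1/((2811815 + 2*sqrt(641441))*(-6337743/4) - 184) = 1/((-17820560833545/4 - 6337743*sqrt(641441)/2) - 184) = 1/(-17820560834281/4 - 6337743*sqrt(641441)/2)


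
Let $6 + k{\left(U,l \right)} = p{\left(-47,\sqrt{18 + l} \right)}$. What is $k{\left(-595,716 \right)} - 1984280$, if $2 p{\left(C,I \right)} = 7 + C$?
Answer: $-1984306$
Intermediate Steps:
$p{\left(C,I \right)} = \frac{7}{2} + \frac{C}{2}$ ($p{\left(C,I \right)} = \frac{7 + C}{2} = \frac{7}{2} + \frac{C}{2}$)
$k{\left(U,l \right)} = -26$ ($k{\left(U,l \right)} = -6 + \left(\frac{7}{2} + \frac{1}{2} \left(-47\right)\right) = -6 + \left(\frac{7}{2} - \frac{47}{2}\right) = -6 - 20 = -26$)
$k{\left(-595,716 \right)} - 1984280 = -26 - 1984280 = -1984306$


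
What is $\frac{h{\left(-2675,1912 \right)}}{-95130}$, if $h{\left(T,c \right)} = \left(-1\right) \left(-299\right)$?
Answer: $- \frac{299}{95130} \approx -0.0031431$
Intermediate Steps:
$h{\left(T,c \right)} = 299$
$\frac{h{\left(-2675,1912 \right)}}{-95130} = \frac{299}{-95130} = 299 \left(- \frac{1}{95130}\right) = - \frac{299}{95130}$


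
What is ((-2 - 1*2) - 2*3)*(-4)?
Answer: 40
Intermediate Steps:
((-2 - 1*2) - 2*3)*(-4) = ((-2 - 2) - 6)*(-4) = (-4 - 6)*(-4) = -10*(-4) = 40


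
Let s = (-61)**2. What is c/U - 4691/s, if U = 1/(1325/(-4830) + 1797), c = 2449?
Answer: 15816385091867/3594486 ≈ 4.4002e+6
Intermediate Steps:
s = 3721
U = 966/1735637 (U = 1/(1325*(-1/4830) + 1797) = 1/(-265/966 + 1797) = 1/(1735637/966) = 966/1735637 ≈ 0.00055657)
c/U - 4691/s = 2449/(966/1735637) - 4691/3721 = 2449*(1735637/966) - 4691*1/3721 = 4250575013/966 - 4691/3721 = 15816385091867/3594486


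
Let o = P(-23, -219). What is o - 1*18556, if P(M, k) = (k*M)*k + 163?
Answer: -1121496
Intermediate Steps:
P(M, k) = 163 + M*k² (P(M, k) = (M*k)*k + 163 = M*k² + 163 = 163 + M*k²)
o = -1102940 (o = 163 - 23*(-219)² = 163 - 23*47961 = 163 - 1103103 = -1102940)
o - 1*18556 = -1102940 - 1*18556 = -1102940 - 18556 = -1121496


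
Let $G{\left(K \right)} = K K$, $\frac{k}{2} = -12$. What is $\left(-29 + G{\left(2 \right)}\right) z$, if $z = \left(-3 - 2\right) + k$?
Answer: $725$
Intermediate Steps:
$k = -24$ ($k = 2 \left(-12\right) = -24$)
$G{\left(K \right)} = K^{2}$
$z = -29$ ($z = \left(-3 - 2\right) - 24 = -5 - 24 = -29$)
$\left(-29 + G{\left(2 \right)}\right) z = \left(-29 + 2^{2}\right) \left(-29\right) = \left(-29 + 4\right) \left(-29\right) = \left(-25\right) \left(-29\right) = 725$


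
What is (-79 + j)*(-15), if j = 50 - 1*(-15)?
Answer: 210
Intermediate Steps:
j = 65 (j = 50 + 15 = 65)
(-79 + j)*(-15) = (-79 + 65)*(-15) = -14*(-15) = 210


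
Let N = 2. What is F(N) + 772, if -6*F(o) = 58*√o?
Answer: 772 - 29*√2/3 ≈ 758.33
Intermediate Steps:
F(o) = -29*√o/3
F(N) + 772 = -29*√2/3 + 772 = 772 - 29*√2/3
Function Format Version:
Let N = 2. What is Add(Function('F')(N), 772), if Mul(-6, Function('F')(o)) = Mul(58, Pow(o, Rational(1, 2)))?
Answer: Add(772, Mul(Rational(-29, 3), Pow(2, Rational(1, 2)))) ≈ 758.33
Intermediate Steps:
Function('F')(o) = Mul(Rational(-29, 3), Pow(o, Rational(1, 2))) (Function('F')(o) = Mul(Rational(-1, 6), Mul(58, Pow(o, Rational(1, 2)))) = Mul(Rational(-29, 3), Pow(o, Rational(1, 2))))
Add(Function('F')(N), 772) = Add(Mul(Rational(-29, 3), Pow(2, Rational(1, 2))), 772) = Add(772, Mul(Rational(-29, 3), Pow(2, Rational(1, 2))))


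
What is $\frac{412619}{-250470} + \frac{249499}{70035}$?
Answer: $\frac{4233679}{2210670} \approx 1.9151$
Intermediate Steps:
$\frac{412619}{-250470} + \frac{249499}{70035} = 412619 \left(- \frac{1}{250470}\right) + 249499 \cdot \frac{1}{70035} = - \frac{412619}{250470} + \frac{249499}{70035} = \frac{4233679}{2210670}$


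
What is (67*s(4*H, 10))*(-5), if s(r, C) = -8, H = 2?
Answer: 2680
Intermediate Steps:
(67*s(4*H, 10))*(-5) = (67*(-8))*(-5) = -536*(-5) = 2680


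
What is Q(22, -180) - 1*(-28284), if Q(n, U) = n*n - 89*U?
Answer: 44788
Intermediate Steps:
Q(n, U) = n**2 - 89*U
Q(22, -180) - 1*(-28284) = (22**2 - 89*(-180)) - 1*(-28284) = (484 + 16020) + 28284 = 16504 + 28284 = 44788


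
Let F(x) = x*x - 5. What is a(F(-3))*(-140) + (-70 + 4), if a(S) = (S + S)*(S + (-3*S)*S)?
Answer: 49214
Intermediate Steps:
F(x) = -5 + x² (F(x) = x² - 5 = -5 + x²)
a(S) = 2*S*(S - 3*S²) (a(S) = (2*S)*(S - 3*S²) = 2*S*(S - 3*S²))
a(F(-3))*(-140) + (-70 + 4) = ((-5 + (-3)²)²*(2 - 6*(-5 + (-3)²)))*(-140) + (-70 + 4) = ((-5 + 9)²*(2 - 6*(-5 + 9)))*(-140) - 66 = (4²*(2 - 6*4))*(-140) - 66 = (16*(2 - 24))*(-140) - 66 = (16*(-22))*(-140) - 66 = -352*(-140) - 66 = 49280 - 66 = 49214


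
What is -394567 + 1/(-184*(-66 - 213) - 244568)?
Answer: -76242970545/193232 ≈ -3.9457e+5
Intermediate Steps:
-394567 + 1/(-184*(-66 - 213) - 244568) = -394567 + 1/(-184*(-279) - 244568) = -394567 + 1/(51336 - 244568) = -394567 + 1/(-193232) = -394567 - 1/193232 = -76242970545/193232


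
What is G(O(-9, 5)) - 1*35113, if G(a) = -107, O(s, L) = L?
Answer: -35220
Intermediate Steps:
G(O(-9, 5)) - 1*35113 = -107 - 1*35113 = -107 - 35113 = -35220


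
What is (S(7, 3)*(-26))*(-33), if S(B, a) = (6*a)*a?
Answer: 46332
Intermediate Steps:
S(B, a) = 6*a²
(S(7, 3)*(-26))*(-33) = ((6*3²)*(-26))*(-33) = ((6*9)*(-26))*(-33) = (54*(-26))*(-33) = -1404*(-33) = 46332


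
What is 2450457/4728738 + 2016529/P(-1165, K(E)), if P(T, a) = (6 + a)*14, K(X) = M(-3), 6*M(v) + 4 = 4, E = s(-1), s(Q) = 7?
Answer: 227043884495/9457476 ≈ 24007.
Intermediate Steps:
E = 7
M(v) = 0 (M(v) = -⅔ + (⅙)*4 = -⅔ + ⅔ = 0)
K(X) = 0
P(T, a) = 84 + 14*a
2450457/4728738 + 2016529/P(-1165, K(E)) = 2450457/4728738 + 2016529/(84 + 14*0) = 2450457*(1/4728738) + 2016529/(84 + 0) = 816819/1576246 + 2016529/84 = 227043884495/9457476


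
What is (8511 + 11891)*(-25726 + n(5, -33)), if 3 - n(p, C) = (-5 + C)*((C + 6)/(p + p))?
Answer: -2634469456/5 ≈ -5.2689e+8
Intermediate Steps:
n(p, C) = 3 - (-5 + C)*(6 + C)/(2*p) (n(p, C) = 3 - (-5 + C)*(C + 6)/(p + p) = 3 - (-5 + C)*(6 + C)/((2*p)) = 3 - (-5 + C)*(6 + C)*(1/(2*p)) = 3 - (-5 + C)*(6 + C)/(2*p))
(8511 + 11891)*(-25726 + n(5, -33)) = (8511 + 11891)*(-25726 + (½)*(30 - 1*(-33) - 1*(-33)² + 6*5)/5) = 20402*(-25726 + (½)*(⅕)*(30 + 33 - 1*1089 + 30)) = 20402*(-25726 + (½)*(⅕)*(30 + 33 - 1089 + 30)) = 20402*(-25726 + (½)*(⅕)*(-996)) = 20402*(-25726 - 498/5) = 20402*(-129128/5) = -2634469456/5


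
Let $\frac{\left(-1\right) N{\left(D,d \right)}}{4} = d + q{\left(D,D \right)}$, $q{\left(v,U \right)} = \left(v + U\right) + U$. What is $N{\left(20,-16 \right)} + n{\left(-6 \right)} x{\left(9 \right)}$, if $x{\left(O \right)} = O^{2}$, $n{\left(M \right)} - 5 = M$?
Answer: $-257$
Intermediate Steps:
$n{\left(M \right)} = 5 + M$
$q{\left(v,U \right)} = v + 2 U$ ($q{\left(v,U \right)} = \left(U + v\right) + U = v + 2 U$)
$N{\left(D,d \right)} = - 12 D - 4 d$ ($N{\left(D,d \right)} = - 4 \left(d + \left(D + 2 D\right)\right) = - 4 \left(d + 3 D\right) = - 12 D - 4 d$)
$N{\left(20,-16 \right)} + n{\left(-6 \right)} x{\left(9 \right)} = \left(\left(-12\right) 20 - -64\right) + \left(5 - 6\right) 9^{2} = \left(-240 + 64\right) - 81 = -176 - 81 = -257$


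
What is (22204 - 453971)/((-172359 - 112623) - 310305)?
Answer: 61681/85041 ≈ 0.72531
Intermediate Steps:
(22204 - 453971)/((-172359 - 112623) - 310305) = -431767/(-284982 - 310305) = -431767/(-595287) = -431767*(-1/595287) = 61681/85041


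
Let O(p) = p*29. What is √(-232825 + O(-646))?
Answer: 33*I*√231 ≈ 501.56*I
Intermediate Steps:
O(p) = 29*p
√(-232825 + O(-646)) = √(-232825 + 29*(-646)) = √(-232825 - 18734) = √(-251559) = 33*I*√231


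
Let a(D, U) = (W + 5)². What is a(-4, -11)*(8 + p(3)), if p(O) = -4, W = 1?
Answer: 144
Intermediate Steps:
a(D, U) = 36 (a(D, U) = (1 + 5)² = 6² = 36)
a(-4, -11)*(8 + p(3)) = 36*(8 - 4) = 36*4 = 144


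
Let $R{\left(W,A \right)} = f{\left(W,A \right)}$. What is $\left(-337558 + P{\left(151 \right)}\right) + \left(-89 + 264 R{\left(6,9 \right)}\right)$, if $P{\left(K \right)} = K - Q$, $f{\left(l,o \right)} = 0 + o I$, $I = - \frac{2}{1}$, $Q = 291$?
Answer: $-342539$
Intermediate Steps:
$I = -2$ ($I = \left(-2\right) 1 = -2$)
$f{\left(l,o \right)} = - 2 o$ ($f{\left(l,o \right)} = 0 + o \left(-2\right) = 0 - 2 o = - 2 o$)
$R{\left(W,A \right)} = - 2 A$
$P{\left(K \right)} = -291 + K$ ($P{\left(K \right)} = K - 291 = -291 + K$)
$\left(-337558 + P{\left(151 \right)}\right) + \left(-89 + 264 R{\left(6,9 \right)}\right) = \left(-337558 + \left(-291 + 151\right)\right) + \left(-89 + 264 \left(\left(-2\right) 9\right)\right) = \left(-337558 - 140\right) + \left(-89 + 264 \left(-18\right)\right) = -337698 - 4841 = -342539$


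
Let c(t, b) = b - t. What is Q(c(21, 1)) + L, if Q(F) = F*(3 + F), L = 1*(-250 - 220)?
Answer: -130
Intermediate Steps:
L = -470 (L = 1*(-470) = -470)
Q(c(21, 1)) + L = (1 - 1*21)*(3 + (1 - 1*21)) - 470 = (1 - 21)*(3 + (1 - 21)) - 470 = -20*(3 - 20) - 470 = -20*(-17) - 470 = 340 - 470 = -130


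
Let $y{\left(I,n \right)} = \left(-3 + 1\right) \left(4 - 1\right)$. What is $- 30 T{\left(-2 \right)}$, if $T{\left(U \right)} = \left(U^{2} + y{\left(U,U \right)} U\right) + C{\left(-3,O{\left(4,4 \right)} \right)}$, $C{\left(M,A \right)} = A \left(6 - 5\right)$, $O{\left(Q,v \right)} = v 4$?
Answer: $-960$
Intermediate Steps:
$O{\left(Q,v \right)} = 4 v$
$y{\left(I,n \right)} = -6$ ($y{\left(I,n \right)} = \left(-2\right) 3 = -6$)
$C{\left(M,A \right)} = A$ ($C{\left(M,A \right)} = A 1 = A$)
$T{\left(U \right)} = 16 + U^{2} - 6 U$ ($T{\left(U \right)} = \left(U^{2} - 6 U\right) + 4 \cdot 4 = \left(U^{2} - 6 U\right) + 16 = 16 + U^{2} - 6 U$)
$- 30 T{\left(-2 \right)} = - 30 \left(16 + \left(-2\right)^{2} - -12\right) = - 30 \left(16 + 4 + 12\right) = \left(-30\right) 32 = -960$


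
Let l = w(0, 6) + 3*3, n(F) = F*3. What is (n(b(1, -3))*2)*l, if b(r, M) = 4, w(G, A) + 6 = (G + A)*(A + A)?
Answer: 1800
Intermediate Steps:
w(G, A) = -6 + 2*A*(A + G) (w(G, A) = -6 + (G + A)*(A + A) = -6 + (A + G)*(2*A) = -6 + 2*A*(A + G))
n(F) = 3*F
l = 75 (l = (-6 + 2*6² + 2*6*0) + 3*3 = (-6 + 2*36 + 0) + 9 = (-6 + 72 + 0) + 9 = 66 + 9 = 75)
(n(b(1, -3))*2)*l = ((3*4)*2)*75 = (12*2)*75 = 24*75 = 1800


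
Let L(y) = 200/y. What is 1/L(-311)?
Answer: -311/200 ≈ -1.5550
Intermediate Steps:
1/L(-311) = 1/(200/(-311)) = 1/(200*(-1/311)) = 1/(-200/311) = -311/200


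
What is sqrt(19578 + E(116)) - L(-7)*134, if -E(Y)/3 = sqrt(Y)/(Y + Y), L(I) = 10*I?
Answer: 9380 + sqrt(65860392 - 87*sqrt(29))/58 ≈ 9519.9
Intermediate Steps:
E(Y) = -3/(2*sqrt(Y)) (E(Y) = -3*sqrt(Y)/(Y + Y) = -3*sqrt(Y)/(2*Y) = -3*1/(2*Y)*sqrt(Y) = -3/(2*sqrt(Y)))
sqrt(19578 + E(116)) - L(-7)*134 = sqrt(19578 - 3*sqrt(29)/116) - 10*(-7)*134 = sqrt(19578 - 3*sqrt(29)/116) - (-70)*134 = sqrt(19578 - 3*sqrt(29)/116) - 1*(-9380) = sqrt(19578 - 3*sqrt(29)/116) + 9380 = 9380 + sqrt(19578 - 3*sqrt(29)/116)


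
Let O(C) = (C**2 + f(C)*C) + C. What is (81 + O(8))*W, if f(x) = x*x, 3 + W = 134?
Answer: 87115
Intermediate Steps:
W = 131 (W = -3 + 134 = 131)
f(x) = x**2
O(C) = C + C**2 + C**3 (O(C) = (C**2 + C**2*C) + C = (C**2 + C**3) + C = C + C**2 + C**3)
(81 + O(8))*W = (81 + 8*(1 + 8 + 8**2))*131 = (81 + 8*(1 + 8 + 64))*131 = (81 + 8*73)*131 = (81 + 584)*131 = 665*131 = 87115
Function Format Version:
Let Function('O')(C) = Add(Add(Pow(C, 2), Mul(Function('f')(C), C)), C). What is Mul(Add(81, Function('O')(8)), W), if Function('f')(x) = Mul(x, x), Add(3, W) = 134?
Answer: 87115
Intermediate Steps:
W = 131 (W = Add(-3, 134) = 131)
Function('f')(x) = Pow(x, 2)
Function('O')(C) = Add(C, Pow(C, 2), Pow(C, 3)) (Function('O')(C) = Add(Add(Pow(C, 2), Mul(Pow(C, 2), C)), C) = Add(Add(Pow(C, 2), Pow(C, 3)), C) = Add(C, Pow(C, 2), Pow(C, 3)))
Mul(Add(81, Function('O')(8)), W) = Mul(Add(81, Mul(8, Add(1, 8, Pow(8, 2)))), 131) = Mul(Add(81, Mul(8, Add(1, 8, 64))), 131) = Mul(Add(81, Mul(8, 73)), 131) = Mul(Add(81, 584), 131) = Mul(665, 131) = 87115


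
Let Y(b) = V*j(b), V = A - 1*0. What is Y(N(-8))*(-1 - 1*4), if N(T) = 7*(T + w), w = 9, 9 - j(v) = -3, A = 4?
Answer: -240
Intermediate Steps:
j(v) = 12 (j(v) = 9 - 1*(-3) = 9 + 3 = 12)
V = 4 (V = 4 - 1*0 = 4 + 0 = 4)
N(T) = 63 + 7*T (N(T) = 7*(T + 9) = 7*(9 + T) = 63 + 7*T)
Y(b) = 48 (Y(b) = 4*12 = 48)
Y(N(-8))*(-1 - 1*4) = 48*(-1 - 1*4) = 48*(-1 - 4) = 48*(-5) = -240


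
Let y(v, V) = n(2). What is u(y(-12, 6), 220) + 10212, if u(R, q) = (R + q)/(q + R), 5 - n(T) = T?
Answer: 10213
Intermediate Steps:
n(T) = 5 - T
y(v, V) = 3 (y(v, V) = 5 - 1*2 = 5 - 2 = 3)
u(R, q) = 1 (u(R, q) = (R + q)/(R + q) = 1)
u(y(-12, 6), 220) + 10212 = 1 + 10212 = 10213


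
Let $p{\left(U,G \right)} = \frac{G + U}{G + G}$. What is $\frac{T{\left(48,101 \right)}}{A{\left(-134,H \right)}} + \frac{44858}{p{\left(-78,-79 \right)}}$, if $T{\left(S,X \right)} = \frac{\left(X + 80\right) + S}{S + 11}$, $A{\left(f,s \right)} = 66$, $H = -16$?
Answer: $\frac{27599010169}{611358} \approx 45144.0$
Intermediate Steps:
$p{\left(U,G \right)} = \frac{G + U}{2 G}$
$T{\left(S,X \right)} = \frac{80 + S + X}{11 + S}$ ($T{\left(S,X \right)} = \frac{\left(80 + X\right) + S}{11 + S} = \frac{80 + S + X}{11 + S}$)
$\frac{T{\left(48,101 \right)}}{A{\left(-134,H \right)}} + \frac{44858}{p{\left(-78,-79 \right)}} = \frac{\frac{1}{11 + 48} \left(80 + 48 + 101\right)}{66} + \frac{44858}{\frac{1}{2} \frac{1}{-79} \left(-79 - 78\right)} = \frac{1}{59} \cdot 229 \cdot \frac{1}{66} + \frac{44858}{\frac{1}{2} \left(- \frac{1}{79}\right) \left(-157\right)} = \frac{1}{59} \cdot 229 \cdot \frac{1}{66} + \frac{44858}{\frac{157}{158}} = \frac{229}{59} \cdot \frac{1}{66} + 44858 \cdot \frac{158}{157} = \frac{229}{3894} + \frac{7087564}{157} = \frac{27599010169}{611358}$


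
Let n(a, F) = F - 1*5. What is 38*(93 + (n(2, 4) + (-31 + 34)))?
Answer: 3610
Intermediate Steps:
n(a, F) = -5 + F (n(a, F) = F - 5 = -5 + F)
38*(93 + (n(2, 4) + (-31 + 34))) = 38*(93 + ((-5 + 4) + (-31 + 34))) = 38*(93 + (-1 + 3)) = 38*(93 + 2) = 38*95 = 3610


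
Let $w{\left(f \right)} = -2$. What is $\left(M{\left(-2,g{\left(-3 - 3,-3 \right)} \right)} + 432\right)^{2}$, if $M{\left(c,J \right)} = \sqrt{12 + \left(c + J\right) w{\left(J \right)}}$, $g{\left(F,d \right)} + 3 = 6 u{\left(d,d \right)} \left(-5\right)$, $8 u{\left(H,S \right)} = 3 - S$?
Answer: $\left(432 + \sqrt{67}\right)^{2} \approx 1.9376 \cdot 10^{5}$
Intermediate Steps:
$u{\left(H,S \right)} = \frac{3}{8} - \frac{S}{8}$ ($u{\left(H,S \right)} = \frac{3 - S}{8} = \frac{3}{8} - \frac{S}{8}$)
$g{\left(F,d \right)} = - \frac{57}{4} + \frac{15 d}{4}$ ($g{\left(F,d \right)} = -3 + 6 \left(\frac{3}{8} - \frac{d}{8}\right) \left(-5\right) = -3 + \left(\frac{9}{4} - \frac{3 d}{4}\right) \left(-5\right) = -3 + \left(- \frac{45}{4} + \frac{15 d}{4}\right) = - \frac{57}{4} + \frac{15 d}{4}$)
$M{\left(c,J \right)} = \sqrt{12 - 2 J - 2 c}$ ($M{\left(c,J \right)} = \sqrt{12 + \left(c + J\right) \left(-2\right)} = \sqrt{12 + \left(J + c\right) \left(-2\right)} = \sqrt{12 - \left(2 J + 2 c\right)} = \sqrt{12 - 2 J - 2 c}$)
$\left(M{\left(-2,g{\left(-3 - 3,-3 \right)} \right)} + 432\right)^{2} = \left(\sqrt{12 - 2 \left(- \frac{57}{4} + \frac{15}{4} \left(-3\right)\right) - -4} + 432\right)^{2} = \left(\sqrt{12 - 2 \left(- \frac{57}{4} - \frac{45}{4}\right) + 4} + 432\right)^{2} = \left(\sqrt{12 - -51 + 4} + 432\right)^{2} = \left(\sqrt{12 + 51 + 4} + 432\right)^{2} = \left(\sqrt{67} + 432\right)^{2} = \left(432 + \sqrt{67}\right)^{2}$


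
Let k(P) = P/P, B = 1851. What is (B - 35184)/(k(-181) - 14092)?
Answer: 11111/4697 ≈ 2.3656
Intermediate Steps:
k(P) = 1
(B - 35184)/(k(-181) - 14092) = (1851 - 35184)/(1 - 14092) = -33333/(-14091) = -33333*(-1/14091) = 11111/4697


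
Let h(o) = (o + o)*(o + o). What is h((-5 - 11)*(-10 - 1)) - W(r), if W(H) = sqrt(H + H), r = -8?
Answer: 123904 - 4*I ≈ 1.239e+5 - 4.0*I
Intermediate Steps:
h(o) = 4*o**2 (h(o) = (2*o)*(2*o) = 4*o**2)
W(H) = sqrt(2)*sqrt(H) (W(H) = sqrt(2*H) = sqrt(2)*sqrt(H))
h((-5 - 11)*(-10 - 1)) - W(r) = 4*((-5 - 11)*(-10 - 1))**2 - sqrt(2)*sqrt(-8) = 4*(-16*(-11))**2 - sqrt(2)*2*I*sqrt(2) = 4*176**2 - 4*I = 4*30976 - 4*I = 123904 - 4*I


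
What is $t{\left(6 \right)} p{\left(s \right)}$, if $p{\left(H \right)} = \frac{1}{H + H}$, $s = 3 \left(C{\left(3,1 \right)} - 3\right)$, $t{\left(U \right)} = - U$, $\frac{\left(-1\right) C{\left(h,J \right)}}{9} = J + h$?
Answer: $\frac{1}{39} \approx 0.025641$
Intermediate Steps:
$C{\left(h,J \right)} = - 9 J - 9 h$ ($C{\left(h,J \right)} = - 9 \left(J + h\right) = - 9 J - 9 h$)
$s = -117$ ($s = 3 \left(\left(\left(-9\right) 1 - 27\right) - 3\right) = 3 \left(\left(-9 - 27\right) - 3\right) = 3 \left(-36 - 3\right) = 3 \left(-39\right) = -117$)
$p{\left(H \right)} = \frac{1}{2 H}$
$t{\left(6 \right)} p{\left(s \right)} = \left(-1\right) 6 \frac{1}{2 \left(-117\right)} = - 6 \cdot \frac{1}{2} \left(- \frac{1}{117}\right) = \left(-6\right) \left(- \frac{1}{234}\right) = \frac{1}{39}$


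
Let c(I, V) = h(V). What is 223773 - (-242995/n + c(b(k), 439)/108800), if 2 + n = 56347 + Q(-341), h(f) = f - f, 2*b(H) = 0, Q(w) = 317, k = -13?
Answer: 12679668721/56662 ≈ 2.2378e+5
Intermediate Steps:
b(H) = 0 (b(H) = (½)*0 = 0)
h(f) = 0
c(I, V) = 0
n = 56662 (n = -2 + (56347 + 317) = -2 + 56664 = 56662)
223773 - (-242995/n + c(b(k), 439)/108800) = 223773 - (-242995/56662 + 0/108800) = 223773 - (-242995*1/56662 + 0*(1/108800)) = 223773 - (-242995/56662 + 0) = 223773 - 1*(-242995/56662) = 223773 + 242995/56662 = 12679668721/56662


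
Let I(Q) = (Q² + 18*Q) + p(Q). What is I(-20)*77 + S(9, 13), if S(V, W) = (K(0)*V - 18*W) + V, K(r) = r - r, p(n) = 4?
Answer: 3163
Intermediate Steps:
K(r) = 0
I(Q) = 4 + Q² + 18*Q (I(Q) = (Q² + 18*Q) + 4 = 4 + Q² + 18*Q)
S(V, W) = V - 18*W (S(V, W) = (0*V - 18*W) + V = (0 - 18*W) + V = -18*W + V = V - 18*W)
I(-20)*77 + S(9, 13) = (4 + (-20)² + 18*(-20))*77 + (9 - 18*13) = (4 + 400 - 360)*77 + (9 - 234) = 44*77 - 225 = 3388 - 225 = 3163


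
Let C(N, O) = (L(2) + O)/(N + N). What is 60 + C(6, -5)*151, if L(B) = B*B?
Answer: 569/12 ≈ 47.417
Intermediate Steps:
L(B) = B²
C(N, O) = (4 + O)/(2*N) (C(N, O) = (2² + O)/(N + N) = (4 + O)/((2*N)) = (4 + O)*(1/(2*N)) = (4 + O)/(2*N))
60 + C(6, -5)*151 = 60 + ((½)*(4 - 5)/6)*151 = 60 + ((½)*(⅙)*(-1))*151 = 60 - 1/12*151 = 60 - 151/12 = 569/12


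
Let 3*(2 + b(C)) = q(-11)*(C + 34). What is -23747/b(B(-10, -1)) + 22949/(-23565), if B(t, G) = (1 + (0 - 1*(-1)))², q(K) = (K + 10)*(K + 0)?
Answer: -1688249153/9708780 ≈ -173.89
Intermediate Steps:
q(K) = K*(10 + K) (q(K) = (10 + K)*K = K*(10 + K))
B(t, G) = 4 (B(t, G) = (1 + (0 + 1))² = (1 + 1)² = 2² = 4)
b(C) = 368/3 + 11*C/3 (b(C) = -2 + ((-11*(10 - 11))*(C + 34))/3 = -2 + ((-11*(-1))*(34 + C))/3 = -2 + (11*(34 + C))/3 = -2 + (374 + 11*C)/3 = -2 + (374/3 + 11*C/3) = 368/3 + 11*C/3)
-23747/b(B(-10, -1)) + 22949/(-23565) = -23747/(368/3 + (11/3)*4) + 22949/(-23565) = -23747/(368/3 + 44/3) + 22949*(-1/23565) = -23747/412/3 - 22949/23565 = -23747*3/412 - 22949/23565 = -71241/412 - 22949/23565 = -1688249153/9708780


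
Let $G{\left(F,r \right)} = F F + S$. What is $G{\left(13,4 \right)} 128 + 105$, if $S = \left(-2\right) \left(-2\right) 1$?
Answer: $22249$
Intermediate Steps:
$S = 4$ ($S = 4 \cdot 1 = 4$)
$G{\left(F,r \right)} = 4 + F^{2}$ ($G{\left(F,r \right)} = F F + 4 = F^{2} + 4 = 4 + F^{2}$)
$G{\left(13,4 \right)} 128 + 105 = \left(4 + 13^{2}\right) 128 + 105 = \left(4 + 169\right) 128 + 105 = 173 \cdot 128 + 105 = 22144 + 105 = 22249$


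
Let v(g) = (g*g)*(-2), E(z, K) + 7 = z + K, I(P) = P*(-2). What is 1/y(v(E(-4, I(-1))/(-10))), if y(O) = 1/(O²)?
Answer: 6561/2500 ≈ 2.6244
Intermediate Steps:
I(P) = -2*P
E(z, K) = -7 + K + z (E(z, K) = -7 + (z + K) = -7 + (K + z) = -7 + K + z)
v(g) = -2*g² (v(g) = g²*(-2) = -2*g²)
y(O) = O⁻²
1/y(v(E(-4, I(-1))/(-10))) = 1/((-2*(-7 - 2*(-1) - 4)²/100)⁻²) = 1/((-2*(-7 + 2 - 4)²/100)⁻²) = 1/((-2*(-9*(-⅒))²)⁻²) = 1/((-2*(9/10)²)⁻²) = 1/((-2*81/100)⁻²) = 1/((-81/50)⁻²) = 1/(2500/6561) = 6561/2500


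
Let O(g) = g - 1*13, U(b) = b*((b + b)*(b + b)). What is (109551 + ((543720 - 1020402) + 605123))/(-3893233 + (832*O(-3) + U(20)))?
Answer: -237992/3874545 ≈ -0.061424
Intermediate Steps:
U(b) = 4*b**3 (U(b) = b*((2*b)*(2*b)) = b*(4*b**2) = 4*b**3)
O(g) = -13 + g (O(g) = g - 13 = -13 + g)
(109551 + ((543720 - 1020402) + 605123))/(-3893233 + (832*O(-3) + U(20))) = (109551 + ((543720 - 1020402) + 605123))/(-3893233 + (832*(-13 - 3) + 4*20**3)) = (109551 + (-476682 + 605123))/(-3893233 + (832*(-16) + 4*8000)) = (109551 + 128441)/(-3893233 + (-13312 + 32000)) = 237992/(-3893233 + 18688) = 237992/(-3874545) = 237992*(-1/3874545) = -237992/3874545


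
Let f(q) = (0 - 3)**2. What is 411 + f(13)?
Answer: 420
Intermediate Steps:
f(q) = 9 (f(q) = (-3)**2 = 9)
411 + f(13) = 411 + 9 = 420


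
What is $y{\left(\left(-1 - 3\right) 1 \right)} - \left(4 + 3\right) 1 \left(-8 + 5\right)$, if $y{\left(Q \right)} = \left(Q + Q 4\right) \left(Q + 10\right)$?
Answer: $-99$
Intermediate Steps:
$y{\left(Q \right)} = 5 Q \left(10 + Q\right)$ ($y{\left(Q \right)} = \left(Q + 4 Q\right) \left(10 + Q\right) = 5 Q \left(10 + Q\right)$)
$y{\left(\left(-1 - 3\right) 1 \right)} - \left(4 + 3\right) 1 \left(-8 + 5\right) = 5 \left(-1 - 3\right) 1 \left(10 + \left(-1 - 3\right) 1\right) - \left(4 + 3\right) 1 \left(-8 + 5\right) = 5 \left(\left(-4\right) 1\right) \left(10 - 4\right) - 7 \cdot 1 \left(-3\right) = 5 \left(-4\right) \left(10 - 4\right) - 7 \left(-3\right) = 5 \left(-4\right) 6 - -21 = -120 + 21 = -99$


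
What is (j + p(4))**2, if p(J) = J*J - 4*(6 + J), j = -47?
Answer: 5041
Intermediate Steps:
p(J) = -24 + J**2 - 4*J (p(J) = J**2 + (-24 - 4*J) = -24 + J**2 - 4*J)
(j + p(4))**2 = (-47 + (-24 + 4**2 - 4*4))**2 = (-47 + (-24 + 16 - 16))**2 = (-47 - 24)**2 = (-71)**2 = 5041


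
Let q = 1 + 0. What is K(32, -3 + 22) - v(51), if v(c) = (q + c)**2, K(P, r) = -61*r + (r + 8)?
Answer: -3836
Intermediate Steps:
q = 1
K(P, r) = 8 - 60*r (K(P, r) = -61*r + (8 + r) = 8 - 60*r)
v(c) = (1 + c)**2
K(32, -3 + 22) - v(51) = (8 - 60*(-3 + 22)) - (1 + 51)**2 = (8 - 60*19) - 1*52**2 = (8 - 1140) - 1*2704 = -1132 - 2704 = -3836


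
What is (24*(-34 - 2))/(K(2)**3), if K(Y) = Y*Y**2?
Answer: -27/16 ≈ -1.6875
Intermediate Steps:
K(Y) = Y**3
(24*(-34 - 2))/(K(2)**3) = (24*(-34 - 2))/((2**3)**3) = (24*(-36))/(8**3) = -864/512 = -864*1/512 = -27/16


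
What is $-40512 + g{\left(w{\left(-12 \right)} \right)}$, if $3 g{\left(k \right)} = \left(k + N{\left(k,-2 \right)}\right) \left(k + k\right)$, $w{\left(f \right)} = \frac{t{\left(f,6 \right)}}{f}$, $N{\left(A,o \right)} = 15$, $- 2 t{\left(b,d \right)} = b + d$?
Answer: $- \frac{972347}{24} \approx -40514.0$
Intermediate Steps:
$t{\left(b,d \right)} = - \frac{b}{2} - \frac{d}{2}$ ($t{\left(b,d \right)} = - \frac{b + d}{2} = - \frac{b}{2} - \frac{d}{2}$)
$w{\left(f \right)} = \frac{-3 - \frac{f}{2}}{f}$ ($w{\left(f \right)} = \frac{- \frac{f}{2} - 3}{f} = \frac{-3 - \frac{f}{2}}{f}$)
$g{\left(k \right)} = \frac{2 k \left(15 + k\right)}{3}$ ($g{\left(k \right)} = \frac{\left(k + 15\right) \left(k + k\right)}{3} = \frac{\left(15 + k\right) 2 k}{3} = \frac{2 k \left(15 + k\right)}{3}$)
$-40512 + g{\left(w{\left(-12 \right)} \right)} = -40512 + \frac{2 \frac{-6 - -12}{2 \left(-12\right)} \left(15 + \frac{-6 - -12}{2 \left(-12\right)}\right)}{3} = -40512 + \frac{2 \cdot \frac{1}{2} \left(- \frac{1}{12}\right) \left(-6 + 12\right) \left(15 + \frac{1}{2} \left(- \frac{1}{12}\right) \left(-6 + 12\right)\right)}{3} = -40512 + \frac{2 \cdot \frac{1}{2} \left(- \frac{1}{12}\right) 6 \left(15 + \frac{1}{2} \left(- \frac{1}{12}\right) 6\right)}{3} = -40512 + \frac{2}{3} \left(- \frac{1}{4}\right) \left(15 - \frac{1}{4}\right) = -40512 + \frac{2}{3} \left(- \frac{1}{4}\right) \frac{59}{4} = -40512 - \frac{59}{24} = - \frac{972347}{24}$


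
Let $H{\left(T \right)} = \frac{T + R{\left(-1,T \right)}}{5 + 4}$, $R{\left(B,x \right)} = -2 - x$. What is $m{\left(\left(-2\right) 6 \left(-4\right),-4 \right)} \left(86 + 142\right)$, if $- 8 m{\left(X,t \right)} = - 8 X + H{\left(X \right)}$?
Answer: $\frac{32851}{3} \approx 10950.0$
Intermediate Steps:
$H{\left(T \right)} = - \frac{2}{9}$ ($H{\left(T \right)} = \frac{T - \left(2 + T\right)}{5 + 4} = - \frac{2}{9}$)
$m{\left(X,t \right)} = \frac{1}{36} + X$ ($m{\left(X,t \right)} = - \frac{- 8 X - \frac{2}{9}}{8} = - \frac{- \frac{2}{9} - 8 X}{8} = \frac{1}{36} + X$)
$m{\left(\left(-2\right) 6 \left(-4\right),-4 \right)} \left(86 + 142\right) = \left(\frac{1}{36} + \left(-2\right) 6 \left(-4\right)\right) \left(86 + 142\right) = \left(\frac{1}{36} - -48\right) 228 = \left(\frac{1}{36} + 48\right) 228 = \frac{1729}{36} \cdot 228 = \frac{32851}{3}$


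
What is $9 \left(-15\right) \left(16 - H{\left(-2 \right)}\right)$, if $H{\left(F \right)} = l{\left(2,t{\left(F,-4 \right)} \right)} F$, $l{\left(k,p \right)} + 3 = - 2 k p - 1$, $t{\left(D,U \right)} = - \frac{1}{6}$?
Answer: $-1260$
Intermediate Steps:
$t{\left(D,U \right)} = - \frac{1}{6}$ ($t{\left(D,U \right)} = \left(-1\right) \frac{1}{6} = - \frac{1}{6}$)
$l{\left(k,p \right)} = -4 - 2 k p$ ($l{\left(k,p \right)} = -3 + \left(- 2 k p - 1\right) = -3 - \left(1 + 2 k p\right) = -4 - 2 k p$)
$H{\left(F \right)} = - \frac{10 F}{3}$ ($H{\left(F \right)} = \left(-4 - 4 \left(- \frac{1}{6}\right)\right) F = \left(-4 + \frac{2}{3}\right) F = - \frac{10 F}{3}$)
$9 \left(-15\right) \left(16 - H{\left(-2 \right)}\right) = 9 \left(-15\right) \left(16 - \left(- \frac{10}{3}\right) \left(-2\right)\right) = - 135 \left(16 - \frac{20}{3}\right) = \left(-135\right) \frac{28}{3} = -1260$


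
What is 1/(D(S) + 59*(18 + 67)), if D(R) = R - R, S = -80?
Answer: 1/5015 ≈ 0.00019940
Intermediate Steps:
D(R) = 0
1/(D(S) + 59*(18 + 67)) = 1/(0 + 59*(18 + 67)) = 1/(0 + 59*85) = 1/(0 + 5015) = 1/5015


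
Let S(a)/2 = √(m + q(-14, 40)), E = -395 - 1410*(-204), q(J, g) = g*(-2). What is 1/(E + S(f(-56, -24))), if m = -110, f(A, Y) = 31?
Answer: 57449/16501938157 - 2*I*√190/82509690785 ≈ 3.4813e-6 - 3.3412e-10*I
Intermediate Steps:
q(J, g) = -2*g
E = 287245 (E = -395 + 287640 = 287245)
S(a) = 2*I*√190 (S(a) = 2*√(-110 - 2*40) = 2*√(-110 - 80) = 2*√(-190) = 2*(I*√190) = 2*I*√190)
1/(E + S(f(-56, -24))) = 1/(287245 + 2*I*√190)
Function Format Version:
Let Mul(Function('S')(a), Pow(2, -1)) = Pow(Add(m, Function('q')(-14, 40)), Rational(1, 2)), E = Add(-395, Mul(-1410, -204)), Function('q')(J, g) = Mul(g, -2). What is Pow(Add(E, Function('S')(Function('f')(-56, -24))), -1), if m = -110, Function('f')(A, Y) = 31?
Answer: Add(Rational(57449, 16501938157), Mul(Rational(-2, 82509690785), I, Pow(190, Rational(1, 2)))) ≈ Add(3.4813e-6, Mul(-3.3412e-10, I))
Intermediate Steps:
Function('q')(J, g) = Mul(-2, g)
E = 287245 (E = Add(-395, 287640) = 287245)
Function('S')(a) = Mul(2, I, Pow(190, Rational(1, 2))) (Function('S')(a) = Mul(2, Pow(Add(-110, Mul(-2, 40)), Rational(1, 2))) = Mul(2, Pow(Add(-110, -80), Rational(1, 2))) = Mul(2, Pow(-190, Rational(1, 2))) = Mul(2, Mul(I, Pow(190, Rational(1, 2)))) = Mul(2, I, Pow(190, Rational(1, 2))))
Pow(Add(E, Function('S')(Function('f')(-56, -24))), -1) = Pow(Add(287245, Mul(2, I, Pow(190, Rational(1, 2)))), -1)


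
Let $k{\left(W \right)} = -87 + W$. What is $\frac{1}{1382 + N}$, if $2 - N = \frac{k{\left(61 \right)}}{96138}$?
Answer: $\frac{48069}{66527509} \approx 0.00072254$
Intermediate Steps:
$N = \frac{96151}{48069}$ ($N = 2 - \frac{-87 + 61}{96138} = 2 - \left(-26\right) \frac{1}{96138} = 2 - - \frac{13}{48069} = 2 + \frac{13}{48069} = \frac{96151}{48069} \approx 2.0003$)
$\frac{1}{1382 + N} = \frac{1}{1382 + \frac{96151}{48069}} = \frac{1}{\frac{66527509}{48069}} = \frac{48069}{66527509}$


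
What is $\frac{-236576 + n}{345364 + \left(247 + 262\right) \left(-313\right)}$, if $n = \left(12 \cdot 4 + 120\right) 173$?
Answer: $- \frac{207512}{186047} \approx -1.1154$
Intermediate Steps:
$n = 29064$ ($n = \left(48 + 120\right) 173 = 168 \cdot 173 = 29064$)
$\frac{-236576 + n}{345364 + \left(247 + 262\right) \left(-313\right)} = \frac{-236576 + 29064}{345364 + \left(247 + 262\right) \left(-313\right)} = - \frac{207512}{345364 + 509 \left(-313\right)} = - \frac{207512}{345364 - 159317} = - \frac{207512}{186047}$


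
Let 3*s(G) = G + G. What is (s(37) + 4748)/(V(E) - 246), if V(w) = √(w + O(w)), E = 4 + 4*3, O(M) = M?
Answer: -293519/15121 - 14318*√2/45363 ≈ -19.858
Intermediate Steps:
s(G) = 2*G/3 (s(G) = (G + G)/3 = (2*G)/3 = 2*G/3)
E = 16 (E = 4 + 12 = 16)
V(w) = √2*√w (V(w) = √(w + w) = √(2*w) = √2*√w)
(s(37) + 4748)/(V(E) - 246) = ((⅔)*37 + 4748)/(√2*√16 - 246) = (74/3 + 4748)/(√2*4 - 246) = 14318/(3*(4*√2 - 246)) = 14318/(3*(-246 + 4*√2))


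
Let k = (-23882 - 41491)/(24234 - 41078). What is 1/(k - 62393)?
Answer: -16844/1050882319 ≈ -1.6028e-5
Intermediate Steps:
k = 65373/16844 (k = -65373/(-16844) = -65373*(-1/16844) = 65373/16844 ≈ 3.8811)
1/(k - 62393) = 1/(65373/16844 - 62393) = 1/(-1050882319/16844) = -16844/1050882319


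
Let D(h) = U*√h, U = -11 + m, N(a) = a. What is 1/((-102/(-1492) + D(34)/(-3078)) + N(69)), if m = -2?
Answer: 91040381215650/6288009444715391 - 5567107806*√34/6288009444715391 ≈ 0.014473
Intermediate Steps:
U = -13 (U = -11 - 2 = -13)
D(h) = -13*√h
1/((-102/(-1492) + D(34)/(-3078)) + N(69)) = 1/((-102/(-1492) - 13*√34/(-3078)) + 69) = 1/((-102*(-1/1492) - 13*√34*(-1/3078)) + 69) = 1/((51/746 + 13*√34/3078) + 69) = 1/(51525/746 + 13*√34/3078)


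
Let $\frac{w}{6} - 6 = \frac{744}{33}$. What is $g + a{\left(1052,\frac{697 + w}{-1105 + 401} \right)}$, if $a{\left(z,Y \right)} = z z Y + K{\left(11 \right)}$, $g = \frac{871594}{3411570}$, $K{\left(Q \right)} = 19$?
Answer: $- \frac{1126882167568807}{825599940} \approx -1.3649 \cdot 10^{6}$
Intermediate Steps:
$w = \frac{1884}{11}$ ($w = 36 + 6 \cdot \frac{744}{33} = 36 + 6 \cdot 744 \cdot \frac{1}{33} = 36 + 6 \cdot \frac{248}{11} = 36 + \frac{1488}{11} = \frac{1884}{11} \approx 171.27$)
$g = \frac{435797}{1705785}$ ($g = 871594 \cdot \frac{1}{3411570} = \frac{435797}{1705785} \approx 0.25548$)
$a{\left(z,Y \right)} = 19 + Y z^{2}$ ($a{\left(z,Y \right)} = z z Y + 19 = z^{2} Y + 19 = Y z^{2} + 19 = 19 + Y z^{2}$)
$g + a{\left(1052,\frac{697 + w}{-1105 + 401} \right)} = \frac{435797}{1705785} + \left(19 + \frac{697 + \frac{1884}{11}}{-1105 + 401} \cdot 1052^{2}\right) = \frac{435797}{1705785} + \left(19 + \frac{9551}{11 \left(-704\right)} 1106704\right) = \frac{435797}{1705785} + \left(19 + \frac{9551}{11} \left(- \frac{1}{704}\right) 1106704\right) = \frac{435797}{1705785} + \left(19 - \frac{660633119}{484}\right) = \frac{435797}{1705785} - \frac{660623923}{484} = - \frac{1126882167568807}{825599940}$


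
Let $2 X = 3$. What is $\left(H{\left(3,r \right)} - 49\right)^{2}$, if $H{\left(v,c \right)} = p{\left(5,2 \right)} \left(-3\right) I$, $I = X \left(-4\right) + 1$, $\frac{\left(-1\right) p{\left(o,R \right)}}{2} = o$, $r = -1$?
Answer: $39601$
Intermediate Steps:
$p{\left(o,R \right)} = - 2 o$
$X = \frac{3}{2}$ ($X = \frac{1}{2} \cdot 3 = \frac{3}{2} \approx 1.5$)
$I = -5$ ($I = \frac{3}{2} \left(-4\right) + 1 = -6 + 1 = -5$)
$H{\left(v,c \right)} = -150$ ($H{\left(v,c \right)} = \left(-2\right) 5 \left(-3\right) \left(-5\right) = \left(-10\right) \left(-3\right) \left(-5\right) = 30 \left(-5\right) = -150$)
$\left(H{\left(3,r \right)} - 49\right)^{2} = \left(-150 - 49\right)^{2} = \left(-199\right)^{2} = 39601$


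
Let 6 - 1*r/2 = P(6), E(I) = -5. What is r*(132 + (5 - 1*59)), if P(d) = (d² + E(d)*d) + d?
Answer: -936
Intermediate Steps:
P(d) = d² - 4*d (P(d) = (d² - 5*d) + d = d² - 4*d)
r = -12 (r = 12 - 12*(-4 + 6) = 12 - 12*2 = 12 - 2*12 = 12 - 24 = -12)
r*(132 + (5 - 1*59)) = -12*(132 + (5 - 1*59)) = -12*(132 + (5 - 59)) = -12*(132 - 54) = -12*78 = -936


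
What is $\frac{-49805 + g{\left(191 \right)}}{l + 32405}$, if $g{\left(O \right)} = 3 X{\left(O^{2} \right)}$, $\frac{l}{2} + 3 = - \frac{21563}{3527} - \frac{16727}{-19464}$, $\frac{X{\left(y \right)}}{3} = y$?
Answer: $\frac{9560270568336}{1111727322733} \approx 8.5995$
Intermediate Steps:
$X{\left(y \right)} = 3 y$
$l = - \frac{566654687}{34324764}$ ($l = -6 + 2 \left(- \frac{21563}{3527} - \frac{16727}{-19464}\right) = -6 + 2 \left(\left(-21563\right) \frac{1}{3527} - - \frac{16727}{19464}\right) = -6 + 2 \left(- \frac{21563}{3527} + \frac{16727}{19464}\right) = -6 + 2 \left(- \frac{360706103}{68649528}\right) = -6 - \frac{360706103}{34324764} = - \frac{566654687}{34324764} \approx -16.509$)
$g{\left(O \right)} = 9 O^{2}$ ($g{\left(O \right)} = 3 \cdot 3 O^{2} = 9 O^{2}$)
$\frac{-49805 + g{\left(191 \right)}}{l + 32405} = \frac{-49805 + 9 \cdot 191^{2}}{- \frac{566654687}{34324764} + 32405} = \frac{-49805 + 9 \cdot 36481}{\frac{1111727322733}{34324764}} = \left(-49805 + 328329\right) \frac{34324764}{1111727322733} = 278524 \cdot \frac{34324764}{1111727322733} = \frac{9560270568336}{1111727322733}$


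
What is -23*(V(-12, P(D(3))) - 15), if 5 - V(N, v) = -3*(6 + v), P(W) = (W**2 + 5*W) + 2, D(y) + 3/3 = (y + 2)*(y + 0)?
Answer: -18676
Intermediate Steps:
D(y) = -1 + y*(2 + y) (D(y) = -1 + (y + 2)*(y + 0) = -1 + (2 + y)*y = -1 + y*(2 + y))
P(W) = 2 + W**2 + 5*W
V(N, v) = 23 + 3*v (V(N, v) = 5 - (-3)*(6 + v) = 5 - (-18 - 3*v) = 5 + (18 + 3*v) = 23 + 3*v)
-23*(V(-12, P(D(3))) - 15) = -23*((23 + 3*(2 + (-1 + 3**2 + 2*3)**2 + 5*(-1 + 3**2 + 2*3))) - 15) = -23*((23 + 3*(2 + (-1 + 9 + 6)**2 + 5*(-1 + 9 + 6))) - 15) = -23*((23 + 3*(2 + 14**2 + 5*14)) - 15) = -23*((23 + 3*(2 + 196 + 70)) - 15) = -23*((23 + 3*268) - 15) = -23*((23 + 804) - 15) = -23*(827 - 15) = -23*812 = -18676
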